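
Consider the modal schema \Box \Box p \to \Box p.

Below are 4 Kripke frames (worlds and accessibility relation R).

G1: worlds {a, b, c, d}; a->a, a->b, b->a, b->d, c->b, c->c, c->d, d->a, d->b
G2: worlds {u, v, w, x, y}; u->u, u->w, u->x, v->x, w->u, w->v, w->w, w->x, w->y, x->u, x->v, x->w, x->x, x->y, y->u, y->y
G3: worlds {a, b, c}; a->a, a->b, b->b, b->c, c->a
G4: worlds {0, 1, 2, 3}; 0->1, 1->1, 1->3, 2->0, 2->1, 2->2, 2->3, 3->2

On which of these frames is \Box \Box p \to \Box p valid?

Frame correspondent (Sahlqvist): \forall x \forall y (Rxy \to \exists z (Rxz \wedge Rzy)) — i.e. density.
G1: fails — Rbd but no z with Rbz and Rzd.
G2: ✓.
G3: ✓.
G4: ✓.
Valid on: G2, G3, G4.

G2, G3, G4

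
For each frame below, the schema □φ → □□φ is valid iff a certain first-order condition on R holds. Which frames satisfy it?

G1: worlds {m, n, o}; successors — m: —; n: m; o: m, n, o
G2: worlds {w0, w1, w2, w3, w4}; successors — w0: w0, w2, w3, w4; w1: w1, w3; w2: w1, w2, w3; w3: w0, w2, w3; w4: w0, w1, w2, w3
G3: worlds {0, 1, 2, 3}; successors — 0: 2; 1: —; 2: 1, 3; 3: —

Frame correspondent (Sahlqvist): ∀x ∀y ∀z (Rxy ∧ Ryz → Rxz) — i.e. transitivity.
G1: holds.
G2: fails — Rw0w4 and Rw4w1 but not Rw0w1.
G3: fails — R02 and R23 but not R03.
Valid on: G1.

G1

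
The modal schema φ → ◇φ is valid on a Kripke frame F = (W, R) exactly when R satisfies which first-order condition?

Reflexivity

This is a form of the T axiom.
It corresponds to reflexivity: ∀x Rxx.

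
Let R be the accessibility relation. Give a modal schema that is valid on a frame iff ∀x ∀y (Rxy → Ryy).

A defining formula is □(□ψ → ψ) (the T□ axiom).
Suppose □(□ψ→ψ) is valid. Take Rxy and set V(ψ)={w : Ryw}. Then at y, □ψ holds; since □(□ψ→ψ) at x, □ψ→ψ at y, so ψ at y, i.e. Ryy.

□(□ψ → ψ)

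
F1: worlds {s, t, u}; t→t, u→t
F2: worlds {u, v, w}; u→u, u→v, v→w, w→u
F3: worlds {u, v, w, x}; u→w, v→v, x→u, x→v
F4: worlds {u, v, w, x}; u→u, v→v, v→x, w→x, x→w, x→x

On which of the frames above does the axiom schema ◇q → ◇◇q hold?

F1, F4

The schema corresponds to a generalized confluence (Geach) condition: ∀x ∀y (xRy → ∃w (y = w ∧ xR²w)).
F1: holds.
F2: fails — vRw but no t with w=t and vR²t.
F3: fails — uRw but no t with w=t and uR²t.
F4: holds.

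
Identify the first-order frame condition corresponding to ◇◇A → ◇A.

transitivity: ∀x ∀y ∀z (Rxy ∧ Ryz → Rxz)

Equivalently (dual form): □A → □□A.
Suppose □A→□□A is valid. Take Rxy, Ryz and set V(A)={w : Rxw}. Then □A at x, so □□A at x, so □A at y, so A at z, i.e. Rxz.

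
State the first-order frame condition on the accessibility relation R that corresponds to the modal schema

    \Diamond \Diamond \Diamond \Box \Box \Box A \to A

This is a Sahlqvist (Geach-type) schema ◇^3□^3A → □^0◇^0A.
Minimal-valuation argument: fix x; take any y with xR^3y and any z with xR^0z. Set V(A) to the set of worlds R-reachable from y in exactly 3 steps. Then □^3A holds at y, so the antecedent holds at x; validity forces ◇^0A at z, giving a w with zR^0w and yR^3w.
First-order correspondent: \forall x \forall y (x R^3 y \to \exists w (y R^3 w \wedge x = w)).

\forall x \forall y (x R^3 y \to \exists w (y R^3 w \wedge x = w))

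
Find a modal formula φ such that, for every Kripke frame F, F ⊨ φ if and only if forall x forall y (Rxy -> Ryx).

p → □◇p

This is symmetry; the standard corresponding axiom is B: p → □◇p.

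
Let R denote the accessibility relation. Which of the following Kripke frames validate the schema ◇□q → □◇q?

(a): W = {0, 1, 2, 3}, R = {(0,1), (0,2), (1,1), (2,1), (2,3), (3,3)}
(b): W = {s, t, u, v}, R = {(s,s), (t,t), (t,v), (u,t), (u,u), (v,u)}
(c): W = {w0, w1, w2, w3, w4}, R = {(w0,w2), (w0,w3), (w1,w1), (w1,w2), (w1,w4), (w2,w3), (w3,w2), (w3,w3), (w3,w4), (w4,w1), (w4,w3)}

none

The schema corresponds to convergence: ∀x ∀y ∀z (Rxy ∧ Rxz → ∃w (Ryw ∧ Rzw)).
(a): fails — R23 and R21 but 3 and 1 have no common successor.
(b): fails — Rtv and Rtt but v and t have no common successor.
(c): fails — Rw1w2 and Rw1w1 but w2 and w1 have no common successor.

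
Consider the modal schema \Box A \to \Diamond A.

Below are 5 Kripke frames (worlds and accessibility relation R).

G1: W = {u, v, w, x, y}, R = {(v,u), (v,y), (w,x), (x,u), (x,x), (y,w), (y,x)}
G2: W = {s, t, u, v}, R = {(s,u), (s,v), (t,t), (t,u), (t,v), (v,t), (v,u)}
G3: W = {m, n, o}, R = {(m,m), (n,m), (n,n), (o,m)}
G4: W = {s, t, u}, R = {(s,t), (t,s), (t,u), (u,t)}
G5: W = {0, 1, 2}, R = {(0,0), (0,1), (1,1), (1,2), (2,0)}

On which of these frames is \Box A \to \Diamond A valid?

This is the axiom for seriality; its first-order frame correspondent is \forall x \exists y Rxy.
G1: fails — world u has no successor.
G2: fails — world u has no successor.
G3: ✓.
G4: ✓.
G5: ✓.
Valid on: G3, G4, G5.

G3, G4, G5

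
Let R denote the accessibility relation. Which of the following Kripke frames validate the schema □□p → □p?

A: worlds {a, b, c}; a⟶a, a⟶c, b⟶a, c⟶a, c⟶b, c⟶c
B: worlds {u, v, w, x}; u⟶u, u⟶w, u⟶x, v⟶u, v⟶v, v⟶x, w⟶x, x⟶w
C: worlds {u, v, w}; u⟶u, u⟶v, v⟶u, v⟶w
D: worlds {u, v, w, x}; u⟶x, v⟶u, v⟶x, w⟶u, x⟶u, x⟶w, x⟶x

A

The schema corresponds to density: ∀x ∀y (Rxy → ∃z (Rxz ∧ Rzy)).
A: condition met.
B: fails — Rxw but no z with Rxz and Rzw.
C: fails — Rvw but no z with Rvz and Rzw.
D: fails — Rwu but no z with Rwz and Rzu.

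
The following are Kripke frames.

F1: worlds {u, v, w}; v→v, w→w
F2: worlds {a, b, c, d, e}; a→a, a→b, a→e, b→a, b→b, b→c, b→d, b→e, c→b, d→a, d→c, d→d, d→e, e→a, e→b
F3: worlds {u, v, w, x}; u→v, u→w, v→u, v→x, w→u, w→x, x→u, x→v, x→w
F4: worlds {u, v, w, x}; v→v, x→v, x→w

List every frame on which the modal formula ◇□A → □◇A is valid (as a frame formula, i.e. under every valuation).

The schema corresponds to convergence: ∀x ∀y ∀z (Rxy ∧ Rxz → ∃w (Ryw ∧ Rzw)).
F1: holds.
F2: fails — Rbc and Rbd but c and d have no common successor.
F3: fails — Rxw and Rxu but w and u have no common successor.
F4: fails — Rxw and Rxw but w and w have no common successor.
Valid on: F1.

F1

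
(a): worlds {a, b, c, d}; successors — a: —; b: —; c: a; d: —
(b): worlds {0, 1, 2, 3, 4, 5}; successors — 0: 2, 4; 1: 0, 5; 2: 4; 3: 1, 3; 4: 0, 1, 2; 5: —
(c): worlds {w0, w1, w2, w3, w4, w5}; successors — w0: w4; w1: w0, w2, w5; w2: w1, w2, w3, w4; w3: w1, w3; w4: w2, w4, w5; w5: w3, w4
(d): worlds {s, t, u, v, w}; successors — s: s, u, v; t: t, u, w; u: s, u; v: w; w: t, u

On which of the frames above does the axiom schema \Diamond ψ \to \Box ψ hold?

(a)

This is the axiom for partial functionality; its first-order frame correspondent is \forall x \forall y \forall z (Rxy \wedge Rxz \to y = z).
(a): holds.
(b): fails — 0 sees both 2 and 4.
(c): fails — w1 sees both w0 and w2.
(d): fails — s sees both s and u.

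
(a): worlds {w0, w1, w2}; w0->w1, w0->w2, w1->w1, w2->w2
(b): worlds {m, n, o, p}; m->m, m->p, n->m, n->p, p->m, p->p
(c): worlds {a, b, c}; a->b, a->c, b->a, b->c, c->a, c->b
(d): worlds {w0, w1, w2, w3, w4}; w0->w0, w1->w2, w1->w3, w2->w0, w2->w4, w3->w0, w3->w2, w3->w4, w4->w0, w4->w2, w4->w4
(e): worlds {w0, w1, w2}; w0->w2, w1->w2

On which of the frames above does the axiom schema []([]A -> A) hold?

This is the axiom for shift-reflexivity; its first-order frame correspondent is forall x forall y (Rxy -> Ryy).
(a): satisfies the condition.
(b): satisfies the condition.
(c): fails — Rbc but not Rcc.
(d): fails — Rw1w2 but not Rw2w2.
(e): fails — Rw1w2 but not Rw2w2.

(a), (b)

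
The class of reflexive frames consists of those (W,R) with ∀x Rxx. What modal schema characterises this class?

The condition is reflexivity. The T schema □ψ → ψ defines it.
Suppose □ψ→ψ is valid. At any x set V(ψ)={w : Rxw}. Then □ψ holds at x, so ψ holds at x, i.e. Rxx.

□ψ → ψ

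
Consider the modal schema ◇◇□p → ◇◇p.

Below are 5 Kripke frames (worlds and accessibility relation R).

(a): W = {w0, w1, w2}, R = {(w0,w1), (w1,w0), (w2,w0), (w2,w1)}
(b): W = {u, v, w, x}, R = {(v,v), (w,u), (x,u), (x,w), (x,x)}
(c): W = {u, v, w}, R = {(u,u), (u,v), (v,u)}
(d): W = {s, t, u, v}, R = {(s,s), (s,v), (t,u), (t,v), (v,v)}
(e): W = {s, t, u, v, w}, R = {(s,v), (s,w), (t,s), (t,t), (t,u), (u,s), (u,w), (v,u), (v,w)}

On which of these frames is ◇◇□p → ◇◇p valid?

The schema corresponds to a generalized confluence (Geach) condition: ∀x ∀y (xR²y → ∃w (yRw ∧ xR²w)).
(a): fails — w0R²w0 but no w with w0Rw and w0R²w.
(b): fails — xR²u but no t with uRt and xR²t.
(c): condition met.
(d): condition met.
(e): fails — sR²w but no w* with wRw* and sR²w*.

(c), (d)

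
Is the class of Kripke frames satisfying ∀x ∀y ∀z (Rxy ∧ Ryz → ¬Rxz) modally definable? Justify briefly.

Not definable by any modal formula

Modal frame validity is preserved under surjective bounded morphisms.
The 7-cycle (worlds 0,1,2,3,4,5,6 with 0→1→2→3→4→5→6→0) is intransitive. Mapping every world to a single reflexive point • is a surjective bounded morphism; the reflexive point is not intransitive (R••∧R•• but R••).
So no modal formula (or set of formulas) defines exactly the intransitive frames.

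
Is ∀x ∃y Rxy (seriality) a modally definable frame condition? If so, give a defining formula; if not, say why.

This is a Sahlqvist condition; the D axiom □p → ◇p defines it.
Suppose □p→◇p is valid. At any x set V(p)=W. Then □p at x, so ◇p at x, so x has a successor.

Yes — defined by □p → ◇p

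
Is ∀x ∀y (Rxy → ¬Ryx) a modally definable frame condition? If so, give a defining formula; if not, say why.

If a class were modally definable it would be closed under surjective bounded morphisms (Goldblatt–Thomason).
The 5-cycle (worlds s,t,u,v,w with s→t→u→v→w→s) is asymmetric. Mapping every world to a single reflexive point • is a surjective bounded morphism, and the reflexive point is not asymmetric (R•• but asymmetry requires ¬R••).
So the class is not modally definable.

Not definable by any modal formula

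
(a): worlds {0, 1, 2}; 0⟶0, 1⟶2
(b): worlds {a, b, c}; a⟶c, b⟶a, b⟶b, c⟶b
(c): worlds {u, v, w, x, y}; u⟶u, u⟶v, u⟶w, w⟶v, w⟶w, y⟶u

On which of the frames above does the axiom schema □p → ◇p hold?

(b)

The schema corresponds to seriality: ∀x ∃y Rxy.
(a): fails — world 2 has no successor.
(b): ✓.
(c): fails — world v has no successor.
Valid on: (b).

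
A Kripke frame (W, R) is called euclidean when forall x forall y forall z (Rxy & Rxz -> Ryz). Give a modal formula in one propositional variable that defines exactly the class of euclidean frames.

The condition is the Euclidean property. The 5 schema ◇r → □◇r defines it.

◇r → □◇r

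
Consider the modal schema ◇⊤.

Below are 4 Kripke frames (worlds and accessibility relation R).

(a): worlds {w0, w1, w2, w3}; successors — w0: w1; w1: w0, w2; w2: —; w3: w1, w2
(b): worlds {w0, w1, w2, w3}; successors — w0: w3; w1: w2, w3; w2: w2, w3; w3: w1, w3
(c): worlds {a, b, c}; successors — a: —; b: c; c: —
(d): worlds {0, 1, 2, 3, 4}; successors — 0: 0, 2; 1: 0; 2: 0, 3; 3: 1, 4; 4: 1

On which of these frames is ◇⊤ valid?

(b), (d)

The schema corresponds to seriality: ∀x ∃y Rxy.
(a): fails — world w2 has no successor.
(b): holds.
(c): fails — world a has no successor.
(d): holds.
Valid on: (b), (d).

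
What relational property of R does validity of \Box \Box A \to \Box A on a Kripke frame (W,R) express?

Suppose □□A→□A is valid. Take Rxy and set V(A)={w : xR²w}. Then □□A at x, so □A at x, so A at y, i.e. ∃z(Rxz∧Rzy).

density: \forall x \forall y (Rxy \to \exists z (Rxz \wedge Rzy))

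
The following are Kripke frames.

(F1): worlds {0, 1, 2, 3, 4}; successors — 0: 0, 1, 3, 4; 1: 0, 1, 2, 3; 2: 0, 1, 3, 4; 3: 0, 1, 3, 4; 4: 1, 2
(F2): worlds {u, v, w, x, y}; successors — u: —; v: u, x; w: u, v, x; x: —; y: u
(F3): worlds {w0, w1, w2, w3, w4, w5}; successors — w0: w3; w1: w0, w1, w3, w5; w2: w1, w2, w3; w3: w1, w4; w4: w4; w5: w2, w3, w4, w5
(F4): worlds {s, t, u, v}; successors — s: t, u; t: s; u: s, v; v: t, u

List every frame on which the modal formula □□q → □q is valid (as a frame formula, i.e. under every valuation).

Frame correspondent (Sahlqvist): ∀x ∀y (Rxy → ∃z (Rxz ∧ Rzy)) — i.e. density.
(F1): holds.
(F2): fails — Rvu but no z with Rvz and Rzu.
(F3): fails — Rw0w3 but no z with Rw0z and Rzw3.
(F4): fails — Ruv but no z with Ruz and Rzv.
Valid on: (F1).

(F1)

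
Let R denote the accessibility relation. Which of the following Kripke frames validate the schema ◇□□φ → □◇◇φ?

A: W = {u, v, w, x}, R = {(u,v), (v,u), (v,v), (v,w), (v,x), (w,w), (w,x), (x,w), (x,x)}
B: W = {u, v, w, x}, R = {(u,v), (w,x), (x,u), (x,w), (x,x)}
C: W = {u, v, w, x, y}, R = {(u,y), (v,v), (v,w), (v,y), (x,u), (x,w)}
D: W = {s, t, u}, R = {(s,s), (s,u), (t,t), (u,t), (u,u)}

Frame correspondent (Sahlqvist): ∀x ∀y ∀z ((xRy ∧ xRz) → ∃w (yR²w ∧ zR²w)) — i.e. a generalized confluence (Geach) condition.
A: ✓.
B: fails — uRv, uRv but no t with vR²t and vR²t.
C: fails — uRy, uRy but no t with yR²t and yR²t.
D: ✓.
Valid on: A, D.

A, D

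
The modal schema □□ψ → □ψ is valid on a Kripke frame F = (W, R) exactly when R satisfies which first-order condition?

Suppose □□ψ→□ψ is valid. Take Rxy and set V(ψ)={w : xR²w}. Then □□ψ at x, so □ψ at x, so ψ at y, i.e. ∃z(Rxz∧Rzy).
The converse is a direct semantic check.
So the correspondent is density.

density: ∀x ∀y (Rxy → ∃z (Rxz ∧ Rzy))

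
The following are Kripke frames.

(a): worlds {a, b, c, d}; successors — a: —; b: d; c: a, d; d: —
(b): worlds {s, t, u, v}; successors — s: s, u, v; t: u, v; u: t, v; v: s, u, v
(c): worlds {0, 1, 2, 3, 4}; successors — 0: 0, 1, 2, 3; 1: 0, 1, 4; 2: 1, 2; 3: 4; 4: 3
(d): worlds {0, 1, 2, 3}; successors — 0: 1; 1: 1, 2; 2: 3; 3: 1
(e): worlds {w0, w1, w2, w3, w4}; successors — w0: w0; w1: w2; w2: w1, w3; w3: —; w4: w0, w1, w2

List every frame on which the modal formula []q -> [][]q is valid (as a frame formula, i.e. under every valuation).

Frame correspondent (Sahlqvist): forall x forall y forall z (Rxy & Ryz -> Rxz) — i.e. transitivity.
(a): condition met.
(b): fails — Ruv and Rvu but not Ruu.
(c): fails — R10 and R02 but not R12.
(d): fails — R31 and R12 but not R32.
(e): fails — Rw1w2 and Rw2w1 but not Rw1w1.
Valid on: (a).

(a)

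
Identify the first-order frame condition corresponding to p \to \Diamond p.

This is frame-equivalent to □p → p (substitute ¬p for p and contrapose).
Suppose □p→p is valid. At any x set V(p)={w : Rxw}. Then □p holds at x, so p holds at x, i.e. Rxx.

reflexivity: \forall x Rxx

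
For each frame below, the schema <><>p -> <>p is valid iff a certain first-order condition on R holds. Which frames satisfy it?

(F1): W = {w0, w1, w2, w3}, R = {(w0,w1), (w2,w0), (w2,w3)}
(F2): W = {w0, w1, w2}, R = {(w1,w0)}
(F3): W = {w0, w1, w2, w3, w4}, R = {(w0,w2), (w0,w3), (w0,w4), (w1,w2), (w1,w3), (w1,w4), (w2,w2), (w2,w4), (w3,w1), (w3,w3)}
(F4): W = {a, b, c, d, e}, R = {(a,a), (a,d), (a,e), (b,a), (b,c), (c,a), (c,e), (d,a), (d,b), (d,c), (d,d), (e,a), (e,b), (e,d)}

(F2)

The schema corresponds to transitivity: forall x forall y forall z (Rxy & Ryz -> Rxz).
(F1): fails — Rw2w0 and Rw0w1 but not Rw2w1.
(F2): satisfies the condition.
(F3): fails — Rw3w1 and Rw1w2 but not Rw3w2.
(F4): fails — Rbc and Rce but not Rbe.
Valid on: (F2).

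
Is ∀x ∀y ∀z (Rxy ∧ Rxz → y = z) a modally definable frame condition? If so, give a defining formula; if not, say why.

The condition is partial functionality. A defining modal formula is ◇p → □p.
Suppose ◇p→□p is valid. Take Rxy, Rxz and set V(p)={y}. Then ◇p at x, so □p at x, so p at z, i.e. z=y.

Yes, by ◇p → □p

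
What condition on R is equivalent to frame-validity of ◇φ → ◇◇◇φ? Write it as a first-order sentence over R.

This is a Sahlqvist (Geach-type) schema ◇^1□^0φ → □^0◇^3φ.
Minimal-valuation argument: fix x; take any y with xR^1y and any z with xR^0z. Set V(φ) to the set of worlds R-reachable from y in exactly 0 steps. Then □^0φ holds at y, so the antecedent holds at x; validity forces ◇^3φ at z, giving a w with zR^3w and yR^0w.
First-order correspondent: ∀x ∀y (xRy → ∃w (y = w ∧ xR³w)).

∀x ∀y (xRy → ∃w (y = w ∧ xR³w))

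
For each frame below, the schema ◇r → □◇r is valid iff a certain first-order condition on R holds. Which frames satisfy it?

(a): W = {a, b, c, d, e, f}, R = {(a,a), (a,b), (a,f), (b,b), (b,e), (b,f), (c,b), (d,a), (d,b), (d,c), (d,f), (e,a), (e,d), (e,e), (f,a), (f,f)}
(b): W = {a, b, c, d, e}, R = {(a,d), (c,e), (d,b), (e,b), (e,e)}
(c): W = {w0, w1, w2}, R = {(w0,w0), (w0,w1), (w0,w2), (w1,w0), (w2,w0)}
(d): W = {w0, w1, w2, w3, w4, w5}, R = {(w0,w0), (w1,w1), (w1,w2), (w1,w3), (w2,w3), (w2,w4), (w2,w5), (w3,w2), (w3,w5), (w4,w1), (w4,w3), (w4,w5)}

none

The schema corresponds to the Euclidean property: ∀x ∀y ∀z (Rxy ∧ Rxz → Ryz).
(a): fails — Rab and Raa but not Rba.
(b): fails — Rad and Rad but not Rdd.
(c): fails — Rw0w1 and Rw0w1 but not Rw1w1.
(d): fails — Rw1w2 and Rw1w2 but not Rw2w2.
Valid on no frame.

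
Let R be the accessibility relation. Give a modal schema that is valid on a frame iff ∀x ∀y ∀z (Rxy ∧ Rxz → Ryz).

This is the Euclidean property; the standard corresponding axiom is 5: ◇r → □◇r.
Suppose ◇r→□◇r is valid. Take Rxy, Rxz and set V(r)={y}. Then ◇r at x, so □◇r at x, so ◇r at z, so some w with Rzw has r; w=y, i.e. Rzy. By symmetry of the argument, Ryz.

◇r → □◇r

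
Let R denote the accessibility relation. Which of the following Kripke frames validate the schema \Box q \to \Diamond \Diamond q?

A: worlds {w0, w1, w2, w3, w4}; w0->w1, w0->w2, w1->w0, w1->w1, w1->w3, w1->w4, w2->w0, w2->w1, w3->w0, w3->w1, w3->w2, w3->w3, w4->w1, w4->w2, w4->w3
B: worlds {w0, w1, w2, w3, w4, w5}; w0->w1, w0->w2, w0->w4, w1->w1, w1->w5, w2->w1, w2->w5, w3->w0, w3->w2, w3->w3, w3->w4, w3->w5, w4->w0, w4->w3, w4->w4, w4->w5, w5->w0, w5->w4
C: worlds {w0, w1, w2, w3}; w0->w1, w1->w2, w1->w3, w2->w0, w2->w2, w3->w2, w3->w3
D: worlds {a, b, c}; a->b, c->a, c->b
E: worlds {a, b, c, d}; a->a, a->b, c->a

This is the axiom for a generalized confluence (Geach) condition; its first-order frame correspondent is \forall x \exists w (xRw \wedge x R^2 w).
A: satisfies the condition.
B: satisfies the condition.
C: fails — at w0 but no w with w0Rw and w0R²w.
D: fails — at a but no w with aRw and aR²w.
E: fails — at b but no w with bRw and bR²w.
Valid on: A, B.

A, B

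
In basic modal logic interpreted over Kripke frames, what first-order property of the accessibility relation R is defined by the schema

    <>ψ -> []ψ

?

partial functionality: forall x forall y forall z (Rxy & Rxz -> y = z)

Suppose ◇ψ→□ψ is valid. Take Rxy, Rxz and set V(ψ)={y}. Then ◇ψ at x, so □ψ at x, so ψ at z, i.e. z=y.
Conversely, on a frame with partial functionality the schema holds at every world under every valuation.
So the correspondent is partial functionality.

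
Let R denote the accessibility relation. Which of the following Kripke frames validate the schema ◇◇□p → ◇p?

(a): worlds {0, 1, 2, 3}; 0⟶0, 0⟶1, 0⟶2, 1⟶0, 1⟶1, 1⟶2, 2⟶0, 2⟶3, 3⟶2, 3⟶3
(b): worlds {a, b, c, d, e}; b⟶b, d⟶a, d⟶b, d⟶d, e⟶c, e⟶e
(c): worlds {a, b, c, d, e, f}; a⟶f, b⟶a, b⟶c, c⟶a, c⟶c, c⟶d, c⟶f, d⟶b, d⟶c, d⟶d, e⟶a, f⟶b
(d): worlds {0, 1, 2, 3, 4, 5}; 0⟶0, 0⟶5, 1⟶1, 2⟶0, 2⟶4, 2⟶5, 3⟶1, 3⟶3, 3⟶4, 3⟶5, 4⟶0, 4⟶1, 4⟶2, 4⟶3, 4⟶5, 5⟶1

(a)

Frame correspondent (Sahlqvist): ∀x ∀y (xR²y → ∃w (yRw ∧ xRw)) — i.e. a generalized confluence (Geach) condition.
(a): holds.
(b): fails — dR²a but no w with aRw and dRw.
(c): fails — aR²b but no w with bRw and aRw.
(d): fails — 0R²1 but no w with 1Rw and 0Rw.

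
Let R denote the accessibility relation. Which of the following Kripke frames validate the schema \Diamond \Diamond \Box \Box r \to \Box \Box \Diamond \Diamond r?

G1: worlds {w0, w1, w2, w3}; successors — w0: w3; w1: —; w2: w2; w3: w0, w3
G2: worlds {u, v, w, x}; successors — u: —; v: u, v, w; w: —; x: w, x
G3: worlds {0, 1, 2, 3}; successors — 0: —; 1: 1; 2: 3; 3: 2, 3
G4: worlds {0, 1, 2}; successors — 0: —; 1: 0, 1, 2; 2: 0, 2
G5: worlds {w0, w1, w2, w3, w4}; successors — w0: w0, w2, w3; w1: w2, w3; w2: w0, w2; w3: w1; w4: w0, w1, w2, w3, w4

G1, G3, G5

The schema corresponds to a generalized confluence (Geach) condition: \forall x \forall y \forall z ((x R^2 y \wedge x R^2 z) \to \exists w (y R^2 w \wedge z R^2 w)).
G1: ✓.
G2: fails — vR²u, vR²u but no t with uR²t and uR²t.
G3: ✓.
G4: fails — 1R²0, 1R²0 but no w with 0R²w and 0R²w.
G5: ✓.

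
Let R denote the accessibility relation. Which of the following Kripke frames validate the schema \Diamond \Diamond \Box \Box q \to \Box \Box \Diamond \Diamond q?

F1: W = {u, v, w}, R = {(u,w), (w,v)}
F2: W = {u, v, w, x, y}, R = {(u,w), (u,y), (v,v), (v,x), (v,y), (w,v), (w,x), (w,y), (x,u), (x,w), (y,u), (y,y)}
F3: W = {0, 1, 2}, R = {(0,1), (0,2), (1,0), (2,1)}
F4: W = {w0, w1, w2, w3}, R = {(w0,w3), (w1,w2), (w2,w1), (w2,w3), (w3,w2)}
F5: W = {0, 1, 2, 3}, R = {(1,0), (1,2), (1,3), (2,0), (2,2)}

The schema corresponds to a generalized confluence (Geach) condition: \forall x \forall y \forall z ((x R^2 y \wedge x R^2 z) \to \exists w (y R^2 w \wedge z R^2 w)).
F1: fails — uR²v, uR²v but no t with vR²t and vR²t.
F2: ✓.
F3: fails — 1R²1, 1R²2 but no w with 1R²w and 2R²w.
F4: ✓.
F5: fails — 1R²0, 1R²0 but no w with 0R²w and 0R²w.

F2, F4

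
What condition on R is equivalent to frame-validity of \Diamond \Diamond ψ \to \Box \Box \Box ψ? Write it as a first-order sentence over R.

\forall x \forall y \forall z ((x R^2 y \wedge x R^3 z) \to \exists w (y = w \wedge z = w))

This is a Sahlqvist (Geach-type) schema ◇^2□^0ψ → □^3◇^0ψ.
Minimal-valuation argument: fix x; take any y with xR^2y and any z with xR^3z. Set V(ψ) to the set of worlds R-reachable from y in exactly 0 steps. Then □^0ψ holds at y, so the antecedent holds at x; validity forces ◇^0ψ at z, giving a w with zR^0w and yR^0w.
First-order correspondent: \forall x \forall y \forall z ((x R^2 y \wedge x R^3 z) \to \exists w (y = w \wedge z = w)).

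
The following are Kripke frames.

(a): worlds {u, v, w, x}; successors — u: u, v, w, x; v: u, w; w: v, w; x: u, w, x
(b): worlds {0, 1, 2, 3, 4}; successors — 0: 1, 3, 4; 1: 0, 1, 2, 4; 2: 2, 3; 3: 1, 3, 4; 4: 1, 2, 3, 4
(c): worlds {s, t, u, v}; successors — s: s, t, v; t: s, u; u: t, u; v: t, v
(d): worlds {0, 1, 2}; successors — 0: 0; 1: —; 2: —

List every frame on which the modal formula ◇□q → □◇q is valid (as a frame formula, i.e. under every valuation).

(a), (b), (d)

Frame correspondent (Sahlqvist): ∀x ∀y ∀z (Rxy ∧ Rxz → ∃w (Ryw ∧ Rzw)) — i.e. convergence.
(a): condition met.
(b): condition met.
(c): fails — Rsv and Rst but v and t have no common successor.
(d): condition met.
Valid on: (a), (b), (d).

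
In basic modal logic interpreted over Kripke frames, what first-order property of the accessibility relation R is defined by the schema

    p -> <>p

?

Equivalently (dual form): □p → p.
Suppose □p→p is valid. At any x set V(p)={w : Rxw}. Then □p holds at x, so p holds at x, i.e. Rxx.

reflexivity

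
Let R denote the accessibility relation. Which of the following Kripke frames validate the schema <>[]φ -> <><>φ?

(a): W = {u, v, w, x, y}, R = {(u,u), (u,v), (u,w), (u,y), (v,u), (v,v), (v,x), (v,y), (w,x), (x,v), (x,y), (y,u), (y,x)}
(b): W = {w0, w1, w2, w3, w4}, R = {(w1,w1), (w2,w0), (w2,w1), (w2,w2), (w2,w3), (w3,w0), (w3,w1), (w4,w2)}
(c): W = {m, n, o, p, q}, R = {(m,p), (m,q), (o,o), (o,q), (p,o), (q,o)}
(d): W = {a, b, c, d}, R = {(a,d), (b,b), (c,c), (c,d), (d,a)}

Frame correspondent (Sahlqvist): forall x forall y (xRy -> exists w (yRw & x R^2 w)) — i.e. a generalized confluence (Geach) condition.
(a): ✓.
(b): fails — w2Rw0 but no w with w0Rw and w2R²w.
(c): ✓.
(d): ✓.

(a), (c), (d)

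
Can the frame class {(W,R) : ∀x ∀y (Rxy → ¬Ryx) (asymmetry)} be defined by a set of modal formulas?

Not modally definable

If a class were modally definable it would be closed under surjective bounded morphisms (Goldblatt–Thomason).
The 4-cycle (worlds s,t,u,v with s→t→u→v→s) is asymmetric. Mapping every world to a single reflexive point • is a surjective bounded morphism, and the reflexive point is not asymmetric (R•• but asymmetry requires ¬R••).
So no modal formula (or set of formulas) defines exactly the asymmetric frames.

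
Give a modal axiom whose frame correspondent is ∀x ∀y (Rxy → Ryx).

A defining formula is p → □◇p (the B axiom).
Suppose p→□◇p is valid. Take Rxy and set V(p)={x}. Then p at x, so □◇p at x, so ◇p at y, so some z with Ryz has p; z=x, i.e. Ryx.

p → □◇p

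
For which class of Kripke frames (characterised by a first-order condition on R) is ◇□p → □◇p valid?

convergence

Suppose ◇□p→□◇p is valid. Take Rxy, Rxz and set V(p)={w : Ryw}. Then □p at y so ◇□p at x, so □◇p at x, so ◇p at z, giving w with Rzw and Ryw.
Conversely, any frame satisfying ∀x ∀y ∀z (Rxy ∧ Rxz → ∃w (Ryw ∧ Rzw)) validates the schema.
Frame condition: ∀x ∀y ∀z (Rxy ∧ Rxz → ∃w (Ryw ∧ Rzw)).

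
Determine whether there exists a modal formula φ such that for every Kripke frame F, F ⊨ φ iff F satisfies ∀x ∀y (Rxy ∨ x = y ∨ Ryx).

Modal frame validity is preserved under disjoint unions.
Take 3 disjoint single-world reflexive frames: each is trivially connected, but their disjoint union has 3 worlds with no edge between distinct components, so it is not connected.
Hence connectedness of R is not modally definable.

No — not modally definable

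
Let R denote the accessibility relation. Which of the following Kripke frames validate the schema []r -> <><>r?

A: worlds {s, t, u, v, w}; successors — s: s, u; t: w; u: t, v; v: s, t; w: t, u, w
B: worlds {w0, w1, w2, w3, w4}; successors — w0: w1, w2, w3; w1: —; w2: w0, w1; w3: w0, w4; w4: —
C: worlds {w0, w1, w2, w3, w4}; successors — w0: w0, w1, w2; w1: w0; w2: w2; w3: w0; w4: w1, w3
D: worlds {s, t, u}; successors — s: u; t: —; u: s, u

This is the axiom for a generalized confluence (Geach) condition; its first-order frame correspondent is forall x exists w (xRw & x R^2 w).
A: ✓.
B: fails — at w1 but no w with w1Rw and w1R²w.
C: fails — at w4 but no w with w4Rw and w4R²w.
D: fails — at t but no w with tRw and tR²w.
Valid on: A.

A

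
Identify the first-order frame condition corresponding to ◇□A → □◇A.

Suppose ◇□A→□◇A is valid. Take Rxy, Rxz and set V(A)={w : Ryw}. Then □A at y so ◇□A at x, so □◇A at x, so ◇A at z, giving w with Rzw and Ryw.

convergence: ∀x ∀y ∀z (Rxy ∧ Rxz → ∃w (Ryw ∧ Rzw))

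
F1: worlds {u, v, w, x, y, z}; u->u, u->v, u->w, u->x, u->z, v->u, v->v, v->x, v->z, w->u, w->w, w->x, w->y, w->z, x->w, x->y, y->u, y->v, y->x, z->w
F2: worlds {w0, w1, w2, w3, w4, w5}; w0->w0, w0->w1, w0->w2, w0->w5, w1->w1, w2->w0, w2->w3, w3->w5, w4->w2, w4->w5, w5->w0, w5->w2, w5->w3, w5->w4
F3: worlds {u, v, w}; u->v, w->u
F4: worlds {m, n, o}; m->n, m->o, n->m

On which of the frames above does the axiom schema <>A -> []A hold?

F3

Frame correspondent (Sahlqvist): forall x forall y forall z (Rxy & Rxz -> y = z) — i.e. partial functionality.
F1: fails — u sees both u and v.
F2: fails — w0 sees both w0 and w1.
F3: condition met.
F4: fails — m sees both n and o.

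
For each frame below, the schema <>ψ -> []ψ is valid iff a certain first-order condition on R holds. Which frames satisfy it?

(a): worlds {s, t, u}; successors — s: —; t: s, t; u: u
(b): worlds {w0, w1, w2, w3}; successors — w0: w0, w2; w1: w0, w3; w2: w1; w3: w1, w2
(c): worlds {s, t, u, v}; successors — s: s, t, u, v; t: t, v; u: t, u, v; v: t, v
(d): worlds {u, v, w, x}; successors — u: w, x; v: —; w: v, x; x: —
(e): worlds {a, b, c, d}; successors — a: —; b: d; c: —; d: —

This is the axiom for partial functionality; its first-order frame correspondent is forall x forall y forall z (Rxy & Rxz -> y = z).
(a): fails — t sees both s and t.
(b): fails — w0 sees both w0 and w2.
(c): fails — s sees both s and t.
(d): fails — u sees both w and x.
(e): satisfies the condition.
Valid on: (e).

(e)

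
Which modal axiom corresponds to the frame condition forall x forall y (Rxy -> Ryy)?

□(□p → p)

The condition is shift-reflexivity. The T□ schema □(□p → p) defines it.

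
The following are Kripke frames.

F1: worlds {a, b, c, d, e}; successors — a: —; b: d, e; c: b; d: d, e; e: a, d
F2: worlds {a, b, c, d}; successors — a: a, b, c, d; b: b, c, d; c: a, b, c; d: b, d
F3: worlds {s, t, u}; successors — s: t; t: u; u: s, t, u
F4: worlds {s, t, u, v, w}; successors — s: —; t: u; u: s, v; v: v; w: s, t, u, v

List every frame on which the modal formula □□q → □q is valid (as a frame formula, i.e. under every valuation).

F2

The schema corresponds to density: ∀x ∀y (Rxy → ∃z (Rxz ∧ Rzy)).
F1: fails — Rea but no z with Rez and Rza.
F2: holds.
F3: fails — Rst but no z with Rsz and Rzt.
F4: fails — Rwt but no z with Rwz and Rzt.
Valid on: F2.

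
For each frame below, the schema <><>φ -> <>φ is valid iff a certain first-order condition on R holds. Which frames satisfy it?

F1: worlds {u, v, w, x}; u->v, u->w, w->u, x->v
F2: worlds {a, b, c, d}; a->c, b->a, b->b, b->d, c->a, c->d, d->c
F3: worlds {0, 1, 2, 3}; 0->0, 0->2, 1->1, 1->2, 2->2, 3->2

This is the axiom for a generalized confluence (Geach) condition; its first-order frame correspondent is forall x forall y (x R^2 y -> exists w (y = w & xRw)).
F1: fails — uR²u but no t with u=t and uRt.
F2: fails — aR²a but no w with a=w and aRw.
F3: ✓.
Valid on: F3.

F3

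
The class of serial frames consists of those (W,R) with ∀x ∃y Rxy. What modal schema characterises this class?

This is seriality; the standard corresponding axiom is D: □s → ◇s.
Suppose □s→◇s is valid. At any x set V(s)=W. Then □s at x, so ◇s at x, so x has a successor.

□s → ◇s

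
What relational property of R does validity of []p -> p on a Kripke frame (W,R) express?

Suppose □p→p is valid. At any x set V(p)={w : Rxw}. Then □p holds at x, so p holds at x, i.e. Rxx.

Reflexivity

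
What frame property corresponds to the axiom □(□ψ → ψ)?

Shift-reflexivity

Suppose □(□ψ→ψ) is valid. Take Rxy and set V(ψ)={w : Ryw}. Then at y, □ψ holds; since □(□ψ→ψ) at x, □ψ→ψ at y, so ψ at y, i.e. Ryy.
Conversely, on a frame with shift-reflexivity the schema holds at every world under every valuation.
So the correspondent is shift-reflexivity.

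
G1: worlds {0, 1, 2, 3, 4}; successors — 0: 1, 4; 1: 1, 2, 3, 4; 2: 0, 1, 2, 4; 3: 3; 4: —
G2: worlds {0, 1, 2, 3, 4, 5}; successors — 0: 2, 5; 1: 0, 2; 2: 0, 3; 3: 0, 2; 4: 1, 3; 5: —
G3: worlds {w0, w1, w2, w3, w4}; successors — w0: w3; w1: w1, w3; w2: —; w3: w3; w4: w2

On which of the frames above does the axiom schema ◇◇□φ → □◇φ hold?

G3

The schema corresponds to a generalized confluence (Geach) condition: ∀x ∀y ∀z ((xR²y ∧ xRz) → ∃w (yRw ∧ zRw)).
G1: fails — 0R²1, 0R4 but no w with 1Rw and 4Rw.
G2: fails — 0R²0, 0R2 but no w with 0Rw and 2Rw.
G3: ✓.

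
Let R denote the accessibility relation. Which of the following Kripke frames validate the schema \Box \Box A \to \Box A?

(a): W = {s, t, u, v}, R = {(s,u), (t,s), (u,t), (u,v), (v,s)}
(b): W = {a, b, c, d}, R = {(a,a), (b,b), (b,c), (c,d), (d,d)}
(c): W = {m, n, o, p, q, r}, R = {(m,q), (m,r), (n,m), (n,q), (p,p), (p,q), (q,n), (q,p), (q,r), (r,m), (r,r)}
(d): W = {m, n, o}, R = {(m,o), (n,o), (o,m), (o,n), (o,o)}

(b), (d)

This is the axiom for density; its first-order frame correspondent is \forall x \forall y (Rxy \to \exists z (Rxz \wedge Rzy)).
(a): fails — Ruv but no z with Ruz and Rzv.
(b): holds.
(c): fails — Rqn but no z with Rqz and Rzn.
(d): holds.
Valid on: (b), (d).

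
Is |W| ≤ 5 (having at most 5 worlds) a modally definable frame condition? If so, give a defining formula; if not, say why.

Any modally definable frame class is closed under disjoint unions.
Any modal formula valid on each of 6 disjoint one-world frames is valid on their disjoint union (validity is preserved under disjoint unions). Each one-world frame has |W|=1≤5, but the union has |W|=6.
Hence having at most 5 worlds is not modally definable.

No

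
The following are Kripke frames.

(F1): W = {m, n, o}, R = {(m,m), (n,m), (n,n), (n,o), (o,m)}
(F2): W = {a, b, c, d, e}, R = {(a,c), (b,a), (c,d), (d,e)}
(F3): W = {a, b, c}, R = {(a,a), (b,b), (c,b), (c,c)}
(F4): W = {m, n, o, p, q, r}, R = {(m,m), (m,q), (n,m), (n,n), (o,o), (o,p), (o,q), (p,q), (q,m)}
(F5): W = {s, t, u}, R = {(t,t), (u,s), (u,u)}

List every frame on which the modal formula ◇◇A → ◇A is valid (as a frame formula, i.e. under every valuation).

(F1), (F3), (F5)

The schema corresponds to transitivity: ∀x ∀y ∀z (Rxy ∧ Ryz → Rxz).
(F1): holds.
(F2): fails — Rac and Rcd but not Rad.
(F3): holds.
(F4): fails — Roq and Rqm but not Rom.
(F5): holds.
Valid on: (F1), (F3), (F5).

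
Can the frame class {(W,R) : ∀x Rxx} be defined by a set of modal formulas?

This is a Sahlqvist condition; the T axiom □p → p defines it.
Suppose □p→p is valid. At any x set V(p)={w : Rxw}. Then □p holds at x, so p holds at x, i.e. Rxx.

Yes, by □p → p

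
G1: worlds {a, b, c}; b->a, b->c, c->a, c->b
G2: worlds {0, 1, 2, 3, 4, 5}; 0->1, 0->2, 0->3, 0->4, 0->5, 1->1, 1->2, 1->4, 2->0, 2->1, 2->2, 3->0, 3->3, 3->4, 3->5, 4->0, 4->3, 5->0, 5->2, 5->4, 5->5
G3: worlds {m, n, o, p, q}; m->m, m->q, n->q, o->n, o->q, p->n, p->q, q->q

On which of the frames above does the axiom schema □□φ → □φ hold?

G2

Frame correspondent (Sahlqvist): ∀x ∀y (Rxy → ∃z (Rxz ∧ Rzy)) — i.e. density.
G1: fails — Rcb but no z with Rcz and Rzb.
G2: condition met.
G3: fails — Ron but no z with Roz and Rzn.
Valid on: G2.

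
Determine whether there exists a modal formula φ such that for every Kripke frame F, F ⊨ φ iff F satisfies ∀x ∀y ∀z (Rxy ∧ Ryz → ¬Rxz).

Not definable by any modal formula

Modal frame validity is preserved under surjective bounded morphisms.
The 7-cycle (worlds w0,w1,w2,w3,w4,w5,w6 with w0→w1→w2→w3→w4→w5→w6→w0) is intransitive. Mapping every world to a single reflexive point • is a surjective bounded morphism; the reflexive point is not intransitive (R••∧R•• but R••).
Hence intransitivity is not modally definable.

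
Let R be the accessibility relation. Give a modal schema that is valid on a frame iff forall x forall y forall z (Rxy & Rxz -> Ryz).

A defining formula is ◇q → □◇q (the 5 axiom).
Suppose ◇q→□◇q is valid. Take Rxy, Rxz and set V(q)={y}. Then ◇q at x, so □◇q at x, so ◇q at z, so some w with Rzw has q; w=y, i.e. Rzy. By symmetry of the argument, Ryz.

◇q → □◇q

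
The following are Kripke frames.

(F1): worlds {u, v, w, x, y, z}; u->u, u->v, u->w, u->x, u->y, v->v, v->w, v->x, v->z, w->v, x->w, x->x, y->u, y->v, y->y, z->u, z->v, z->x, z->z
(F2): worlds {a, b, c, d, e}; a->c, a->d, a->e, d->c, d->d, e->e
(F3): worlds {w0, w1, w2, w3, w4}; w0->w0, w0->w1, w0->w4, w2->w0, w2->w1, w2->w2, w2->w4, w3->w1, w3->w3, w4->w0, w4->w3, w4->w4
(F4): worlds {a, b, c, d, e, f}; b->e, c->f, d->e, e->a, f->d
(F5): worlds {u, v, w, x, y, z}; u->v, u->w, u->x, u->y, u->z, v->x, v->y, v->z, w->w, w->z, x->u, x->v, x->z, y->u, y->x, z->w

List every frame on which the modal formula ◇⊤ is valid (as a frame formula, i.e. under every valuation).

This is the axiom for seriality; its first-order frame correspondent is ∀x ∃y Rxy.
(F1): holds.
(F2): fails — world b has no successor.
(F3): fails — world w1 has no successor.
(F4): fails — world a has no successor.
(F5): holds.

(F1), (F5)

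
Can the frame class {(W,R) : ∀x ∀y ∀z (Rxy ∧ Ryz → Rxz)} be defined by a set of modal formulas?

Yes, by □q → □□q

Yes: it is transitivity, defined by the 4 schema □q → □□q.
Suppose □q→□□q is valid. Take Rxy, Ryz and set V(q)={w : Rxw}. Then □q at x, so □□q at x, so □q at y, so q at z, i.e. Rxz.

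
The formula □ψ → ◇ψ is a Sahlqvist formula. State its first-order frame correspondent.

Suppose □ψ→◇ψ is valid. At any x set V(ψ)=W. Then □ψ at x, so ◇ψ at x, so x has a successor.

seriality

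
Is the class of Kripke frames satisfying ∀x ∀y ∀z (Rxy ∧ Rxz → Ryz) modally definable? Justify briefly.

The condition is the Euclidean property. A defining modal formula is ◇r → □◇r.
Suppose ◇r→□◇r is valid. Take Rxy, Rxz and set V(r)={y}. Then ◇r at x, so □◇r at x, so ◇r at z, so some w with Rzw has r; w=y, i.e. Rzy. By symmetry of the argument, Ryz.

Yes — defined by ◇r → □◇r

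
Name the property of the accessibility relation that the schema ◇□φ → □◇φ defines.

This is the .2 axiom.
Its frame correspondent is convergence — ∀x ∀y ∀z (Rxy ∧ Rxz → ∃w (Ryw ∧ Rzw)).

convergence: ∀x ∀y ∀z (Rxy ∧ Rxz → ∃w (Ryw ∧ Rzw))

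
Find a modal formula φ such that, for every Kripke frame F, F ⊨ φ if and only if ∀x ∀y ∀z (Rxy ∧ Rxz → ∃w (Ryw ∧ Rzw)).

◇□ψ → □◇ψ

This is convergence; the standard corresponding axiom is .2: ◇□ψ → □◇ψ.
Suppose ◇□ψ→□◇ψ is valid. Take Rxy, Rxz and set V(ψ)={w : Ryw}. Then □ψ at y so ◇□ψ at x, so □◇ψ at x, so ◇ψ at z, giving w with Rzw and Ryw.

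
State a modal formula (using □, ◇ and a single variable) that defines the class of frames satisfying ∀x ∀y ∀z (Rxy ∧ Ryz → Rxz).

□s → □□s

This is transitivity; the standard corresponding axiom is 4: □s → □□s.
Suppose □s→□□s is valid. Take Rxy, Ryz and set V(s)={w : Rxw}. Then □s at x, so □□s at x, so □s at y, so s at z, i.e. Rxz.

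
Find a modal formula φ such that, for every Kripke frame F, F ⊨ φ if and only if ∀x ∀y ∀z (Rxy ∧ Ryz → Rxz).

A defining formula is □r → □□r (the 4 axiom).

□r → □□r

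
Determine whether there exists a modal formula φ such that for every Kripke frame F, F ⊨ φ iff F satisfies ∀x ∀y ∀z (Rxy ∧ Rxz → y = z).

This is a Sahlqvist condition; the CD axiom ◇p → □p defines it.

Yes, by ◇p → □p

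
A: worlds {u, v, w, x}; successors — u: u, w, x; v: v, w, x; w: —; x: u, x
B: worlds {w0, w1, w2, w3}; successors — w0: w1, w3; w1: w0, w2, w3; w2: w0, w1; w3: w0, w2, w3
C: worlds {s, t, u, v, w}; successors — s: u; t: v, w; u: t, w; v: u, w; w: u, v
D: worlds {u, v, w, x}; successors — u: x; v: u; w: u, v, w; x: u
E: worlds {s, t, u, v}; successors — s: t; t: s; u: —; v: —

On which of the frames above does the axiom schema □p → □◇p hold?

The schema corresponds to a generalized confluence (Geach) condition: ∀x ∀z (xRz → ∃w (xRw ∧ zRw)).
A: fails — uRw but no t with uRt and wRt.
B: ✓.
C: fails — sRu but no w* with sRw* and uRw*.
D: fails — uRx but no t with uRt and xRt.
E: fails — sRt but no w with sRw and tRw.

B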